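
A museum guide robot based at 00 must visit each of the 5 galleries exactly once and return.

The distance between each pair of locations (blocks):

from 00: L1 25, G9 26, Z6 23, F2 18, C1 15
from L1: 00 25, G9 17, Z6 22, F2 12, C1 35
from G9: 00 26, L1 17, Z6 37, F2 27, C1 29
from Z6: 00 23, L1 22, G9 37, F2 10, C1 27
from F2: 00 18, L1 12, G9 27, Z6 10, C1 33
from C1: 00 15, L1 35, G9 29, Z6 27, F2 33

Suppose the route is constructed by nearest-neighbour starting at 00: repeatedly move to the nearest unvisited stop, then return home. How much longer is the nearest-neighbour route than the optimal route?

00: C1=15, F2=18, Z6=23, L1=25, G9=26 ⇒ C1
C1: Z6=27, G9=29, F2=33, L1=35 ⇒ Z6
Z6: F2=10, L1=22, G9=37 ⇒ F2
F2: L1=12, G9=27 ⇒ L1
L1: G9=17 ⇒ G9
NN route 00 → C1 → Z6 → F2 → L1 → G9 → 00 costs 107.
Optimal: 00 → Z6 → F2 → L1 → G9 → C1 → 00 costs 106 (by enumerating all 60 distinct tours).
Excess = 107 − 106 = 1.

1 blocks longer than the optimal tour.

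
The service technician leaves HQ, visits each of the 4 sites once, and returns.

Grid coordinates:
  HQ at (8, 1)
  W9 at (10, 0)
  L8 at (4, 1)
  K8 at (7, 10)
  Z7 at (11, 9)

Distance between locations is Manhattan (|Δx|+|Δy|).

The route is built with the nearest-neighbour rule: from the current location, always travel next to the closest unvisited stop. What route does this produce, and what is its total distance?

HQ → [W9:3 / L8:4 / K8:10 / Z7:11] → W9 (3)
W9 → [L8:7 / Z7:10 / K8:13] → L8 (7)
L8 → [K8:12 / Z7:15] → K8 (12)
K8 → [Z7:5] → Z7 (5)
Return Z7→HQ: 11.
Total = 3 + 7 + 12 + 5 + 11 = 38.

Nearest-neighbour total = 38; route HQ → W9 → L8 → K8 → Z7 → HQ.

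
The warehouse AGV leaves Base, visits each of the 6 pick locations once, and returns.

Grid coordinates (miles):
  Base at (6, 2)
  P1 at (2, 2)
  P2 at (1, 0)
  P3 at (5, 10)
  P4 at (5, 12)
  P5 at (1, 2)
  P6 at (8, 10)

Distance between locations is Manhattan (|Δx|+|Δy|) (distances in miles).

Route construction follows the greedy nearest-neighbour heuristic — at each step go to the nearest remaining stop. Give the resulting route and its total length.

Total distance 38 miles via the nearest-neighbour route Base → P1 → P5 → P2 → P3 → P4 → P6 → Base.

At Base the remaining stops are P1 4, P5 5, P2 7, P3 9, P6 10, P4 11; go to P1.
At P1 the remaining stops are P5 1, P2 3, P3 11, P4 13, P6 14; go to P5.
At P5 the remaining stops are P2 2, P3 12, P4 14, P6 15; go to P2.
At P2 the remaining stops are P3 14, P4 16, P6 17; go to P3.
At P3 the remaining stops are P4 2, P6 3; go to P4.
At P4 the remaining stops are P6 5; go to P6.
Return P6→Base: 10.
Total = 4 + 1 + 2 + 14 + 2 + 5 + 10 = 38.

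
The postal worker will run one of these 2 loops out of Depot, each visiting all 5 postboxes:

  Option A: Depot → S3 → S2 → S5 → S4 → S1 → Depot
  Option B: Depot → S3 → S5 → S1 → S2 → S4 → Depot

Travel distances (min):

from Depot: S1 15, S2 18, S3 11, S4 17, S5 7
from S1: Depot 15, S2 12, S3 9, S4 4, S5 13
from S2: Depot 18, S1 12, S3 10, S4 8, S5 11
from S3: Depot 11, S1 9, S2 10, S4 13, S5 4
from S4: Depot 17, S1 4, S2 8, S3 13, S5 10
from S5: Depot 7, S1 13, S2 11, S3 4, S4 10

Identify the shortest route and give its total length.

Shortest is Option A, total 61 min.

Option A: 11 + 10 + 11 + 10 + 4 + 15 = 61
Option B: 11 + 4 + 13 + 12 + 8 + 17 = 65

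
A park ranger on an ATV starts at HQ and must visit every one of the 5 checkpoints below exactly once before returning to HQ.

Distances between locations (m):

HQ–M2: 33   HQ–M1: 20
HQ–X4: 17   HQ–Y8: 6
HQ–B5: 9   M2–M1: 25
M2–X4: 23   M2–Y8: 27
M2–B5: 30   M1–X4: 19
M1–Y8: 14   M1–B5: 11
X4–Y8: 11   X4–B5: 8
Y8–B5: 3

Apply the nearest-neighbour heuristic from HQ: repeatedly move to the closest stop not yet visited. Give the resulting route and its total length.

At HQ the remaining stops are Y8 6, B5 9, X4 17, M1 20, M2 33; go to Y8.
At Y8 the remaining stops are B5 3, X4 11, M1 14, M2 27; go to B5.
At B5 the remaining stops are X4 8, M1 11, M2 30; go to X4.
At X4 the remaining stops are M1 19, M2 23; go to M1.
At M1 the remaining stops are M2 25; go to M2.
Return M2→HQ: 33.
Total = 6 + 3 + 8 + 19 + 25 + 33 = 94.

Nearest-neighbour total = 94 m; route HQ → Y8 → B5 → X4 → M1 → M2 → HQ.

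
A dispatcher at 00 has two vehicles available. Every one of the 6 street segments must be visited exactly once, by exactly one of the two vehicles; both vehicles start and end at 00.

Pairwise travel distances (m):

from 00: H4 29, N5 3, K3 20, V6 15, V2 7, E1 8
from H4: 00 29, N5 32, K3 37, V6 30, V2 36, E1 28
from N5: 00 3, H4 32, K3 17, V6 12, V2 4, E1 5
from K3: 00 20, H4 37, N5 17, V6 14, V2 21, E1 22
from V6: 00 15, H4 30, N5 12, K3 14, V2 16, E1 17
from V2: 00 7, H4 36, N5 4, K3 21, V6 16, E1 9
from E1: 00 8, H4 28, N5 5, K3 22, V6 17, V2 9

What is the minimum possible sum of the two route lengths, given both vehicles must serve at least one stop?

114 m — the smallest possible combined total.

There are 2^5 − 1 = 31 ways to divide the 6 stops into two non-empty groups. For each, the best each vehicle can do is its own shortest tour through its group:
  {H4} + {N5, K3, V6, V2, E1}: 58 + 67 = 125
  {N5} + {H4, K3, V6, V2, E1}: 6 + 108 = 114
  {H4, N5} + {K3, V6, V2, E1}: 64 + 67 = 131
  {K3} + {H4, N5, V6, V2, E1}: 40 + 89 = 129
  {H4, K3} + {N5, V6, V2, E1}: 86 + 48 = 134
  {N5, K3} + {H4, V6, V2, E1}: 40 + 89 = 129
  … (31 splits in total)
Best: vehicle 1 00 → N5 → 00 = 6; vehicle 2 00 → K3 → V6 → H4 → E1 → V2 → 00 = 108; combined 114.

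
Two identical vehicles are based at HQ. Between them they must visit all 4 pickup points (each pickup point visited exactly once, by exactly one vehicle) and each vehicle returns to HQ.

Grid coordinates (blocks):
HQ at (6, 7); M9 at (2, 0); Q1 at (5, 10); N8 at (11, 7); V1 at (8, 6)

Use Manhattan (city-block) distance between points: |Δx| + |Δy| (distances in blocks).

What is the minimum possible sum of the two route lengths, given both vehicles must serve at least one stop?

40 blocks — the smallest possible combined total.

Check every non-empty split of the stops between the two vehicles; for each half take its own optimal tour:
  {M9} + {Q1, N8, V1}: 22 + 20 = 42
  {Q1} + {M9, N8, V1}: 8 + 32 = 40
  {M9, Q1} + {N8, V1}: 28 + 12 = 40
  {N8} + {M9, Q1, V1}: 10 + 32 = 42
  {M9, N8} + {Q1, V1}: 32 + 14 = 46
  {Q1, N8} + {M9, V1}: 18 + 26 = 44
  … (7 splits in total)
Best: vehicle 1 HQ → Q1 → HQ = 8; vehicle 2 HQ → M9 → V1 → N8 → HQ = 32; combined 40.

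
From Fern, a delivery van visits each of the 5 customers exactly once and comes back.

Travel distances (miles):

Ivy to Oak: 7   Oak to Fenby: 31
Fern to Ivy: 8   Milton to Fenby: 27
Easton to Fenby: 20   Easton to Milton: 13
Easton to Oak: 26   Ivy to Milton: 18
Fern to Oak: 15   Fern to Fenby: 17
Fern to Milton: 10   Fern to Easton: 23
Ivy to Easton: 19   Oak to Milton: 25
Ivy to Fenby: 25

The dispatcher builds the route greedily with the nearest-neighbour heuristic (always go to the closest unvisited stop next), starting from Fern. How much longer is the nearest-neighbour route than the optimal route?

From Fern: Ivy=8, Milton=10, Oak=15, Fenby=17, Easton=23 → choose Ivy (8).
From Ivy: Oak=7, Milton=18, Easton=19, Fenby=25 → choose Oak (7).
From Oak: Milton=25, Easton=26, Fenby=31 → choose Milton (25).
From Milton: Easton=13, Fenby=27 → choose Easton (13).
From Easton: Fenby=20 → choose Fenby (20).
NN route Fern → Ivy → Oak → Milton → Easton → Fenby → Fern costs 90.
Optimal: Fern → Ivy → Oak → Fenby → Easton → Milton → Fern costs 89 (by enumerating all 60 distinct tours).
Excess = 90 − 89 = 1.

Excess over optimum: 1 miles.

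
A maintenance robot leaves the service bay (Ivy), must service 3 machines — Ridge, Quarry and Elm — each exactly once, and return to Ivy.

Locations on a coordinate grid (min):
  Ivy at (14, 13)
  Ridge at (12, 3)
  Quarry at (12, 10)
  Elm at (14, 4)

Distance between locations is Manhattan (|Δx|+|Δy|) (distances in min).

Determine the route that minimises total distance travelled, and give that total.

24 min — the shortest possible round trip.

With 3 stops there are 3!/2 = 3 distinct round trips (a route and its reverse cost the same).
Ivy - Ridge - Quarry - Elm - Ivy: 12+7+8+9 = 36
Ivy - Ridge - Elm - Quarry - Ivy: 12+3+8+5 = 28
Ivy - Quarry - Ridge - Elm - Ivy: 5+7+3+9 = 24
The minimum is 24.
One optimal route: Ivy → Quarry → Ridge → Elm → Ivy (or its reverse).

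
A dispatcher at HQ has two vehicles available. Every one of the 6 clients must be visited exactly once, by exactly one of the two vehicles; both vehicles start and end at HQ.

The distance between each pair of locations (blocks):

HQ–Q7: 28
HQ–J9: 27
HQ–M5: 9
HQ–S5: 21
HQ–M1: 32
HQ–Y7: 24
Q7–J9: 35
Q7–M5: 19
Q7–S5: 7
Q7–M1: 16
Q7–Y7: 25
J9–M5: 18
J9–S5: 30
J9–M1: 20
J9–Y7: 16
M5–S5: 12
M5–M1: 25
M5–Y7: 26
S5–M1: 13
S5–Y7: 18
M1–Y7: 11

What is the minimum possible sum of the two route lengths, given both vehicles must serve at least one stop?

Check every non-empty split of the stops between the two vehicles; for each half take its own optimal tour:
  {Q7} + {J9, M5, S5, M1, Y7}: 56 + 88 = 144
  {J9} + {Q7, M5, S5, M1, Y7}: 54 + 79 = 133
  {Q7, J9} + {M5, S5, M1, Y7}: 90 + 69 = 159
  {M5} + {Q7, J9, S5, M1, Y7}: 18 + 98 = 116
  {Q7, M5} + {J9, S5, M1, Y7}: 56 + 88 = 144
  {J9, M5} + {Q7, S5, M1, Y7}: 54 + 79 = 133
  … (31 splits in total)
Best: vehicle 1 HQ → M5 → HQ = 18; vehicle 2 HQ → J9 → Y7 → M1 → Q7 → S5 → HQ = 98; combined 116.

116 blocks — the smallest possible combined total.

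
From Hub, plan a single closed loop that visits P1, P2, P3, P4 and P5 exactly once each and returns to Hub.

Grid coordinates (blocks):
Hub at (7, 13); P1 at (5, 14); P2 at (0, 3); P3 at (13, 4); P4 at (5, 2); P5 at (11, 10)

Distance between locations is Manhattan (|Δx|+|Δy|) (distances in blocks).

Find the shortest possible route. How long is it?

Minimum total distance: 50 blocks.

With 5 stops there are 5!/2 = 60 distinct round trips (a route and its reverse cost the same).
Hub - P1 - P2 - P3 - P4 - P5 - Hub: 3+16+14+10+14+7 = 64
Hub - P1 - P2 - P3 - P5 - P4 - Hub: 3+16+14+8+14+13 = 68
Hub - P1 - P2 - P4 - P3 - P5 - Hub: 3+16+6+10+8+7 = 50
Hub - P1 - P2 - P4 - P5 - P3 - Hub: 3+16+6+14+8+15 = 62
Hub - P1 - P2 - P5 - P3 - P4 - Hub: 3+16+18+8+10+13 = 68
Hub - P1 - P2 - P5 - P4 - P3 - Hub: 3+16+18+14+10+15 = 76
Hub - P1 - P3 - P2 - P4 - P5 - Hub: 3+18+14+6+14+7 = 62
Hub - P1 - P3 - P2 - P5 - P4 - Hub: 3+18+14+18+14+13 = 80
Hub - P1 - P3 - P4 - P2 - P5 - Hub: 3+18+10+6+18+7 = 62
Hub - P1 - P3 - P4 - P5 - P2 - Hub: 3+18+10+14+18+17 = 80
Hub - P1 - P3 - P5 - P2 - P4 - Hub: 3+18+8+18+6+13 = 66
Hub - P1 - P3 - P5 - P4 - P2 - Hub: 3+18+8+14+6+17 = 66
Hub - P1 - P4 - P2 - P3 - P5 - Hub: 3+12+6+14+8+7 = 50
Hub - P1 - P4 - P2 - P5 - P3 - Hub: 3+12+6+18+8+15 = 62
… (46 more)
The minimum is 50.
One optimal route: Hub → P1 → P2 → P4 → P3 → P5 → Hub (or its reverse).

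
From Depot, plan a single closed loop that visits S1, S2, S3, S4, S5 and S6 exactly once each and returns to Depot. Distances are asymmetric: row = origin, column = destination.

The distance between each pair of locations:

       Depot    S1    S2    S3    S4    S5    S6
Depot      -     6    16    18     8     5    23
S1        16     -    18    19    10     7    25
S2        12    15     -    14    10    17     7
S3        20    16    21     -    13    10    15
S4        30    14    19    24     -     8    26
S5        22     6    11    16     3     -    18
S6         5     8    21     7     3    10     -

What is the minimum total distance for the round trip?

Depot-S1-S2-S3-S4-S5-S6-Depot: 6+18+14+13+8+18+5 = 82
Depot-S1-S2-S3-S4-S6-S5-Depot: 6+18+14+13+26+10+22 = 109
Depot-S1-S2-S3-S5-S4-S6-Depot: 6+18+14+10+3+26+5 = 82
Depot-S1-S2-S3-S5-S6-S4-Depot: 6+18+14+10+18+3+30 = 99
Depot-S1-S2-S3-S6-S4-S5-Depot: 6+18+14+15+3+8+22 = 86
Depot-S1-S2-S3-S6-S5-S4-Depot: 6+18+14+15+10+3+30 = 96
Depot-S1-S2-S4-S3-S5-S6-Depot: 6+18+10+24+10+18+5 = 91
Depot-S1-S2-S4-S3-S6-S5-Depot: 6+18+10+24+15+10+22 = 105
… (712 more)
Depot-S1-S3-S4-S5-S2-S6-Depot: 6+19+13+8+11+7+5 = 69  ← best
The minimum is 69.
One optimal route: Depot → S1 → S3 → S4 → S5 → S2 → S6 → Depot.

Minimum total distance: 69.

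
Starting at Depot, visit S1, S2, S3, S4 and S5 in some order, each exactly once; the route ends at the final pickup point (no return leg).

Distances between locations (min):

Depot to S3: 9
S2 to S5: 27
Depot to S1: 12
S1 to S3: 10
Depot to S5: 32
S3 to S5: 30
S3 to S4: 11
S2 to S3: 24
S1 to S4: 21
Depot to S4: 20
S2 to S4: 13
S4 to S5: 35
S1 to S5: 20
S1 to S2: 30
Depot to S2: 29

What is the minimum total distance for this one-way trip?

There are 5! = 120 possible orderings.
Depot→S1→S2→S3→S4→S5: 12+30+24+11+35 = 112
Depot→S1→S2→S3→S5→S4: 12+30+24+30+35 = 131
Depot→S1→S2→S4→S3→S5: 12+30+13+11+30 = 96
Depot→S1→S2→S4→S5→S3: 12+30+13+35+30 = 120
Depot→S1→S2→S5→S3→S4: 12+30+27+30+11 = 110
Depot→S1→S2→S5→S4→S3: 12+30+27+35+11 = 115
Depot→S1→S3→S2→S4→S5: 12+10+24+13+35 = 94
Depot→S1→S3→S2→S5→S4: 12+10+24+27+35 = 108
Depot→S1→S3→S4→S2→S5: 12+10+11+13+27 = 73
Depot→S1→S3→S4→S5→S2: 12+10+11+35+27 = 95
Depot→S1→S3→S5→S2→S4: 12+10+30+27+13 = 92
Depot→S1→S3→S5→S4→S2: 12+10+30+35+13 = 100
Depot→S1→S4→S2→S3→S5: 12+21+13+24+30 = 100
Depot→S1→S4→S2→S5→S3: 12+21+13+27+30 = 103
… (106 more)
The minimum is 73.
One shortest path: Depot → S1 → S3 → S4 → S2 → S5.

Shortest open route: 73 min.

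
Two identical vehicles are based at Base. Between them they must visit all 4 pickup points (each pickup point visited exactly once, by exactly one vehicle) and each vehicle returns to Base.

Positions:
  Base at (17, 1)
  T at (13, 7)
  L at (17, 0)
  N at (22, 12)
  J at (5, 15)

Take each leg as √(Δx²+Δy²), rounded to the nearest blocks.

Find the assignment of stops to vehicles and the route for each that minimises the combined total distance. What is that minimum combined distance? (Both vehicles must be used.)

49 blocks — the smallest possible combined total.

Check every non-empty split of the stops between the two vehicles; for each half take its own optimal tour:
  {T} + {L, N, J}: 14 + 49 = 63
  {L} + {T, N, J}: 2 + 47 = 49
  {T, L} + {N, J}: 16 + 47 = 63
  {N} + {T, L, J}: 24 + 38 = 62
  {T, N} + {L, J}: 29 + 38 = 67
  {L, N} + {T, J}: 26 + 36 = 62
  … (7 splits in total)
Best: vehicle 1 Base → L → Base = 2; vehicle 2 Base → T → J → N → Base = 47; combined 49.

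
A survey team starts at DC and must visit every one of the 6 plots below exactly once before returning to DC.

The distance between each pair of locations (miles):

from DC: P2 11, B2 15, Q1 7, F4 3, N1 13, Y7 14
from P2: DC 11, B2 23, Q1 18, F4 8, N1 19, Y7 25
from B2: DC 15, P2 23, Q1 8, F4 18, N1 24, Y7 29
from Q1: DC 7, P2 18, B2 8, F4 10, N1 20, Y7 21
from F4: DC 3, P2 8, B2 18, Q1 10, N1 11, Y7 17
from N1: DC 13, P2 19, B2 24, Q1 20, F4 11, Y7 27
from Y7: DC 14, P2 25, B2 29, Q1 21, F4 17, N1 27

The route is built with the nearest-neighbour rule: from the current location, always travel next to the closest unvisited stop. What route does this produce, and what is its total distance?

102 miles along DC → F4 → P2 → Q1 → B2 → N1 → Y7 → DC.

At DC the remaining stops are F4 3, Q1 7, P2 11, N1 13, Y7 14, B2 15; go to F4.
At F4 the remaining stops are P2 8, Q1 10, N1 11, Y7 17, B2 18; go to P2.
At P2 the remaining stops are Q1 18, N1 19, B2 23, Y7 25; go to Q1.
At Q1 the remaining stops are B2 8, N1 20, Y7 21; go to B2.
At B2 the remaining stops are N1 24, Y7 29; go to N1.
At N1 the remaining stops are Y7 27; go to Y7.
Return Y7→DC: 14.
Total = 3 + 8 + 18 + 8 + 24 + 27 + 14 = 102.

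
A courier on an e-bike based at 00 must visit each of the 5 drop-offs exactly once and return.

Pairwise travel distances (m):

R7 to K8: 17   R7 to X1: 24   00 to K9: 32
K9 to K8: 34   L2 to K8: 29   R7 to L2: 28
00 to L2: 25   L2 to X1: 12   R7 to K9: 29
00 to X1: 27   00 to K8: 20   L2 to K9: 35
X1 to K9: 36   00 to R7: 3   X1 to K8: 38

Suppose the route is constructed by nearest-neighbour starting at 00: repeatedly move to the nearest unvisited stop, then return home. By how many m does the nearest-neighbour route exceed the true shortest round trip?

00: R7=3, K8=20, L2=25, X1=27, K9=32 ⇒ R7
R7: K8=17, X1=24, L2=28, K9=29 ⇒ K8
K8: L2=29, K9=34, X1=38 ⇒ L2
L2: X1=12, K9=35 ⇒ X1
X1: K9=36 ⇒ K9
NN route 00 → R7 → K8 → L2 → X1 → K9 → 00 costs 129.
Optimal: 00 → R7 → K8 → K9 → X1 → L2 → 00 costs 127 (by enumerating all 60 distinct tours).
Excess = 129 − 127 = 2.

The nearest-neighbour route is 2 m longer than optimal.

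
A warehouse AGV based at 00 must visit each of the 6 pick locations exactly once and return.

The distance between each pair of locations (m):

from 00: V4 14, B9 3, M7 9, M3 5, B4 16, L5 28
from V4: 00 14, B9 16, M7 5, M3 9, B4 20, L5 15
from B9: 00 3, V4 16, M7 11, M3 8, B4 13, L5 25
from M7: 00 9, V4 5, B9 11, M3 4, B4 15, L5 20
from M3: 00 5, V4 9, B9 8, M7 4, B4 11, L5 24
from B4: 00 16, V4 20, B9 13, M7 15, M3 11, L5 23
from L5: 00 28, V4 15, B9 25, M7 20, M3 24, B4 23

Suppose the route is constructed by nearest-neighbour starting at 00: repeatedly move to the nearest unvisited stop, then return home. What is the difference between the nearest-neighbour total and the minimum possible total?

The nearest-neighbour route is 6 m longer than optimal.

00: B9=3, M3=5, M7=9, V4=14, B4=16, L5=28 ⇒ B9
B9: M3=8, M7=11, B4=13, V4=16, L5=25 ⇒ M3
M3: M7=4, V4=9, B4=11, L5=24 ⇒ M7
M7: V4=5, B4=15, L5=20 ⇒ V4
V4: L5=15, B4=20 ⇒ L5
L5: B4=23 ⇒ B4
NN route 00 → B9 → M3 → M7 → V4 → L5 → B4 → 00 costs 74.
Optimal: 00 → B9 → B4 → L5 → V4 → M7 → M3 → 00 costs 68 (by enumerating all 360 distinct tours).
Excess = 74 − 68 = 6.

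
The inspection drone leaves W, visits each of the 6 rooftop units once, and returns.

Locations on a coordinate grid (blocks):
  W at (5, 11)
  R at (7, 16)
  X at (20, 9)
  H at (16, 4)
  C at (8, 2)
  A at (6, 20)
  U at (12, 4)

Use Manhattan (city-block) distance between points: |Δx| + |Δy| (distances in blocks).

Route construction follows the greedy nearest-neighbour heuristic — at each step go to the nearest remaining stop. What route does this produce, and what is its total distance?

68 blocks along W → R → A → C → U → H → X → W.

From W: distances to unvisited — R=7, A=10, C=12, U=14, X=17, H=18. Nearest is R (7).
From R: distances to unvisited — A=5, C=15, U=17, X=20, H=21. Nearest is A (5).
From A: distances to unvisited — C=20, U=22, X=25, H=26. Nearest is C (20).
From C: distances to unvisited — U=6, H=10, X=19. Nearest is U (6).
From U: distances to unvisited — H=4, X=13. Nearest is H (4).
From H: distances to unvisited — X=9. Nearest is X (9).
Return X→W: 17.
Total = 7 + 5 + 20 + 6 + 4 + 9 + 17 = 68.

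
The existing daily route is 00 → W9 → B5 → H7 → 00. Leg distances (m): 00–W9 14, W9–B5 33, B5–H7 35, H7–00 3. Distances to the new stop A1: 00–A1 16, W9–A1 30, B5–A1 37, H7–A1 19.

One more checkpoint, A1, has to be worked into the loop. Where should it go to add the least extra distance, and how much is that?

Insertion cost between consecutive stops i–j is d(i,A1) + d(A1,j) − d(i,j):
  between 00 and W9: 16 + 30 − 14 = 32
  between W9 and B5: 30 + 37 − 33 = 34
  between B5 and H7: 37 + 19 − 35 = 21
  between H7 and 00: 19 + 16 − 3 = 32
Cheapest insertion is between B5 and H7, adding 21.
New total = 85 + 21 = 106.

Minimum extra distance: 21 m, inserting A1 between B5 and H7.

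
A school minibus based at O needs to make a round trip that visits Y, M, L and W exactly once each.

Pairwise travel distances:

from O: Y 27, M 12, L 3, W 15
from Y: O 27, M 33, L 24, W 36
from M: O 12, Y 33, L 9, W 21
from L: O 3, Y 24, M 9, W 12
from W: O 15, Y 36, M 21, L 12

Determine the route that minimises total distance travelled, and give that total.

96 — the shortest possible round trip.

With 4 stops there are 4!/2 = 12 distinct round trips (a route and its reverse cost the same).
O-Y-M-L-W-O: 27+33+9+12+15 = 96
O-Y-M-W-L-O: 27+33+21+12+3 = 96
O-Y-L-M-W-O: 27+24+9+21+15 = 96
O-Y-L-W-M-O: 27+24+12+21+12 = 96
O-Y-W-M-L-O: 27+36+21+9+3 = 96
O-Y-W-L-M-O: 27+36+12+9+12 = 96
O-M-Y-L-W-O: 12+33+24+12+15 = 96
O-M-Y-W-L-O: 12+33+36+12+3 = 96
O-M-L-Y-W-O: 12+9+24+36+15 = 96
O-M-W-Y-L-O: 12+21+36+24+3 = 96
O-L-Y-M-W-O: 3+24+33+21+15 = 96
O-L-M-Y-W-O: 3+9+33+36+15 = 96
The minimum is 96.
One optimal route: O → Y → M → L → W → O (or its reverse).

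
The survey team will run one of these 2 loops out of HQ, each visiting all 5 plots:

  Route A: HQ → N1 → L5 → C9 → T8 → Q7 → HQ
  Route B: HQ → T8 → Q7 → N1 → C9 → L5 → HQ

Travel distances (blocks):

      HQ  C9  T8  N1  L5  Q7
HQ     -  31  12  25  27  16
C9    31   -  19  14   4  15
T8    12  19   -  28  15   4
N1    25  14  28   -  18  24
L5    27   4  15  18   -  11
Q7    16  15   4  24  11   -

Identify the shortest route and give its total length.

Route A: 25 + 18 + 4 + 19 + 4 + 16 = 86
Route B: 12 + 4 + 24 + 14 + 4 + 27 = 85

Shortest is Route B, total 85 blocks.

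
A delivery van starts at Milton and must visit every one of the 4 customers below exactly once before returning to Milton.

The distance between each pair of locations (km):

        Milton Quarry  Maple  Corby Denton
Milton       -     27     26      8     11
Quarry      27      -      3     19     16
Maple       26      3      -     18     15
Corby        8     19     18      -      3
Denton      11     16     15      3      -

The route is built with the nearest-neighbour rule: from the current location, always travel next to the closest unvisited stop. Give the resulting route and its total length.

Total distance 56 km via the nearest-neighbour route Milton → Corby → Denton → Maple → Quarry → Milton.

At Milton the remaining stops are Corby 8, Denton 11, Maple 26, Quarry 27; go to Corby.
At Corby the remaining stops are Denton 3, Maple 18, Quarry 19; go to Denton.
At Denton the remaining stops are Maple 15, Quarry 16; go to Maple.
At Maple the remaining stops are Quarry 3; go to Quarry.
Return Quarry→Milton: 27.
Total = 8 + 3 + 15 + 3 + 27 = 56.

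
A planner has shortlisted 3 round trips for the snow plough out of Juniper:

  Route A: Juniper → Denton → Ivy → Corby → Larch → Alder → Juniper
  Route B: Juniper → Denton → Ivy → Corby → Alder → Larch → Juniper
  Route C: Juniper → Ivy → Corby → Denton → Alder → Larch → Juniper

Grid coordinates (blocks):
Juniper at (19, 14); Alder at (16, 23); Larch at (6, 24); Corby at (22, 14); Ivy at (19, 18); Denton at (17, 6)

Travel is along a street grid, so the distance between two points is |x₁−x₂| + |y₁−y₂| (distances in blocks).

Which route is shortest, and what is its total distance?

Shortest is Route C, total 76 blocks.

Route A: 10 + 14 + 7 + 26 + 11 + 12 = 80
Route B: 10 + 14 + 7 + 15 + 11 + 23 = 80
Route C: 4 + 7 + 13 + 18 + 11 + 23 = 76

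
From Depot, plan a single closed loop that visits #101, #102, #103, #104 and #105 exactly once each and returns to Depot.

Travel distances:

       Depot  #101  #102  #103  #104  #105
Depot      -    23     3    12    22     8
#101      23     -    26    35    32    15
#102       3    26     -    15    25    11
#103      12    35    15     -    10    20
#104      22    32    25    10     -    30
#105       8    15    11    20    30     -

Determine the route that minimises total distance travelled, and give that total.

Shortest round trip = 83.

Depot→#101→#102→#103→#104→#105→Depot: 23+26+15+10+30+8 = 112
Depot→#101→#102→#103→#105→#104→Depot: 23+26+15+20+30+22 = 136
Depot→#101→#102→#104→#103→#105→Depot: 23+26+25+10+20+8 = 112
Depot→#101→#102→#104→#105→#103→Depot: 23+26+25+30+20+12 = 136
Depot→#101→#102→#105→#103→#104→Depot: 23+26+11+20+10+22 = 112
Depot→#101→#102→#105→#104→#103→Depot: 23+26+11+30+10+12 = 112
Depot→#101→#103→#102→#104→#105→Depot: 23+35+15+25+30+8 = 136
Depot→#101→#103→#102→#105→#104→Depot: 23+35+15+11+30+22 = 136
Depot→#101→#103→#104→#102→#105→Depot: 23+35+10+25+11+8 = 112
Depot→#101→#103→#104→#105→#102→Depot: 23+35+10+30+11+3 = 112
Depot→#101→#103→#105→#102→#104→Depot: 23+35+20+11+25+22 = 136
Depot→#101→#103→#105→#104→#102→Depot: 23+35+20+30+25+3 = 136
Depot→#101→#104→#102→#103→#105→Depot: 23+32+25+15+20+8 = 123
Depot→#101→#104→#102→#105→#103→Depot: 23+32+25+11+20+12 = 123
… (46 more)
Depot→#102→#103→#104→#101→#105→Depot: 3+15+10+32+15+8 = 83  ← best
The minimum is 83.
One optimal route: Depot → #102 → #103 → #104 → #101 → #105 → Depot (or its reverse).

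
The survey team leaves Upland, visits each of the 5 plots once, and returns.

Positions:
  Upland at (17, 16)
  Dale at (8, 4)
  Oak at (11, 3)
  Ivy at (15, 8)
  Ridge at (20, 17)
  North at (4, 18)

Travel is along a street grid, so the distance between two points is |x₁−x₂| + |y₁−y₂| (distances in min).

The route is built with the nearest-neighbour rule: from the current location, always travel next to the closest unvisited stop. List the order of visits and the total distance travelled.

Nearest-neighbour total = 64 min; route Upland → Ridge → Ivy → Oak → Dale → North → Upland.

Upland → [Ridge:4 / Ivy:10 / North:15 / Oak:19 / Dale:21] → Ridge (4)
Ridge → [Ivy:14 / North:17 / Oak:23 / Dale:25] → Ivy (14)
Ivy → [Oak:9 / Dale:11 / North:21] → Oak (9)
Oak → [Dale:4 / North:22] → Dale (4)
Dale → [North:18] → North (18)
Return North→Upland: 15.
Total = 4 + 14 + 9 + 4 + 18 + 15 = 64.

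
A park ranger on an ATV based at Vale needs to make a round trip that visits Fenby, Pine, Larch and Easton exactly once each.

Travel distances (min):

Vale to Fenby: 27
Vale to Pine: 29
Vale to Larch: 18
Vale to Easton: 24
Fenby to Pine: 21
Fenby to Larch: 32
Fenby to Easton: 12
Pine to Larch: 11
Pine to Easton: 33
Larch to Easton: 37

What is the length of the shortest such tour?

Minimum total distance: 86 min.

With 4 stops there are 4!/2 = 12 distinct round trips (a route and its reverse cost the same).
Vale→Fenby→Pine→Larch→Easton→Vale: 27+21+11+37+24 = 120
Vale→Fenby→Pine→Easton→Larch→Vale: 27+21+33+37+18 = 136
Vale→Fenby→Larch→Pine→Easton→Vale: 27+32+11+33+24 = 127
Vale→Fenby→Larch→Easton→Pine→Vale: 27+32+37+33+29 = 158
Vale→Fenby→Easton→Pine→Larch→Vale: 27+12+33+11+18 = 101
Vale→Fenby→Easton→Larch→Pine→Vale: 27+12+37+11+29 = 116
Vale→Pine→Fenby→Larch→Easton→Vale: 29+21+32+37+24 = 143
Vale→Pine→Fenby→Easton→Larch→Vale: 29+21+12+37+18 = 117
Vale→Pine→Larch→Fenby→Easton→Vale: 29+11+32+12+24 = 108
Vale→Pine→Easton→Fenby→Larch→Vale: 29+33+12+32+18 = 124
Vale→Larch→Fenby→Pine→Easton→Vale: 18+32+21+33+24 = 128
Vale→Larch→Pine→Fenby→Easton→Vale: 18+11+21+12+24 = 86
The minimum is 86.
One optimal route: Vale → Larch → Pine → Fenby → Easton → Vale (or its reverse).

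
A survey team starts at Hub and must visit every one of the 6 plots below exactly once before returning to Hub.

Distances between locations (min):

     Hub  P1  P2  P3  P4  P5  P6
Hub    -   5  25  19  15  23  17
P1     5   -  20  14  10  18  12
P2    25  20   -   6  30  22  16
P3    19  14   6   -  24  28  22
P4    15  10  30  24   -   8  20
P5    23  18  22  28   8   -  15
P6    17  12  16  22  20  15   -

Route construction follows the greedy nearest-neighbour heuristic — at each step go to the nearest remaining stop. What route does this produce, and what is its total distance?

At Hub the remaining stops are P1 5, P4 15, P6 17, P3 19, P5 23, P2 25; go to P1.
At P1 the remaining stops are P4 10, P6 12, P3 14, P5 18, P2 20; go to P4.
At P4 the remaining stops are P5 8, P6 20, P3 24, P2 30; go to P5.
At P5 the remaining stops are P6 15, P2 22, P3 28; go to P6.
At P6 the remaining stops are P2 16, P3 22; go to P2.
At P2 the remaining stops are P3 6; go to P3.
Return P3→Hub: 19.
Total = 5 + 10 + 8 + 15 + 16 + 6 + 19 = 79.

Nearest-neighbour total = 79 min; route Hub → P1 → P4 → P5 → P6 → P2 → P3 → Hub.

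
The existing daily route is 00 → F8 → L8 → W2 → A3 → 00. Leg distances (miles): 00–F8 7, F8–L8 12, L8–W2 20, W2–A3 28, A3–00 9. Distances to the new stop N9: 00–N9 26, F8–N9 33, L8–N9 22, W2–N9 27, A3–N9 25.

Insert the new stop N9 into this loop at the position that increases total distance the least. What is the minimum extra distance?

+24 miles — insert N9 between W2 and A3.

Insertion cost between consecutive stops i–j is d(i,N9) + d(N9,j) − d(i,j):
  between 00 and F8: 26 + 33 − 7 = 52
  between F8 and L8: 33 + 22 − 12 = 43
  between L8 and W2: 22 + 27 − 20 = 29
  between W2 and A3: 27 + 25 − 28 = 24
  between A3 and 00: 25 + 26 − 9 = 42
Cheapest insertion is between W2 and A3, adding 24.
New total = 76 + 24 = 100.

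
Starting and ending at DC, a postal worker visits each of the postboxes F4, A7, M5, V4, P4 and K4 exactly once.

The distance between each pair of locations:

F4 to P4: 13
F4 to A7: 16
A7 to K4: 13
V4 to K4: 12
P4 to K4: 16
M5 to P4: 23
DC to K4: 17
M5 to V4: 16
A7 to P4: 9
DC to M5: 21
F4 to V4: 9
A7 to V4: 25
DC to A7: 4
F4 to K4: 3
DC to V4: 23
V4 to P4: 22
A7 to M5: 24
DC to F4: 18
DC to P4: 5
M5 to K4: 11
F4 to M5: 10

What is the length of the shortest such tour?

With 6 stops there are 6!/2 = 360 distinct round trips (a route and its reverse cost the same).
DC → F4 → A7 → M5 → V4 → P4 → K4 → DC: 18+16+24+16+22+16+17 = 129
DC → F4 → A7 → M5 → V4 → K4 → P4 → DC: 18+16+24+16+12+16+5 = 107
DC → F4 → A7 → M5 → P4 → V4 → K4 → DC: 18+16+24+23+22+12+17 = 132
DC → F4 → A7 → M5 → P4 → K4 → V4 → DC: 18+16+24+23+16+12+23 = 132
DC → F4 → A7 → M5 → K4 → V4 → P4 → DC: 18+16+24+11+12+22+5 = 108
DC → F4 → A7 → M5 → K4 → P4 → V4 → DC: 18+16+24+11+16+22+23 = 130
DC → F4 → A7 → V4 → M5 → P4 → K4 → DC: 18+16+25+16+23+16+17 = 131
DC → F4 → A7 → V4 → M5 → K4 → P4 → DC: 18+16+25+16+11+16+5 = 107
… (352 more)
DC → A7 → K4 → M5 → V4 → F4 → P4 → DC: 4+13+11+16+9+13+5 = 71  ← best
The minimum is 71.
One optimal route: DC → A7 → K4 → M5 → V4 → F4 → P4 → DC (or its reverse).

71 — the shortest possible round trip.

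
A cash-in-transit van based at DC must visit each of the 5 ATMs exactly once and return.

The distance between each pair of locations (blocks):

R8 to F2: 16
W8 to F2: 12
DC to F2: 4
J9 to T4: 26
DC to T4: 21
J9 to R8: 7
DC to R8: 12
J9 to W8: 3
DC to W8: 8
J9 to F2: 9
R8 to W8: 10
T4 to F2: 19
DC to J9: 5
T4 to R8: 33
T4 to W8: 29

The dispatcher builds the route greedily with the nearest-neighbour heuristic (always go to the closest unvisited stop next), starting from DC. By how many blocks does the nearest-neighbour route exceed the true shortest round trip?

6 blocks longer than the optimal tour.

DC: F2=4, J9=5, W8=8, R8=12, T4=21 ⇒ F2
F2: J9=9, W8=12, R8=16, T4=19 ⇒ J9
J9: W8=3, R8=7, T4=26 ⇒ W8
W8: R8=10, T4=29 ⇒ R8
R8: T4=33 ⇒ T4
NN route DC → F2 → J9 → W8 → R8 → T4 → DC costs 80.
Optimal: DC → J9 → R8 → W8 → T4 → F2 → DC costs 74 (by enumerating all 60 distinct tours).
Excess = 80 − 74 = 6.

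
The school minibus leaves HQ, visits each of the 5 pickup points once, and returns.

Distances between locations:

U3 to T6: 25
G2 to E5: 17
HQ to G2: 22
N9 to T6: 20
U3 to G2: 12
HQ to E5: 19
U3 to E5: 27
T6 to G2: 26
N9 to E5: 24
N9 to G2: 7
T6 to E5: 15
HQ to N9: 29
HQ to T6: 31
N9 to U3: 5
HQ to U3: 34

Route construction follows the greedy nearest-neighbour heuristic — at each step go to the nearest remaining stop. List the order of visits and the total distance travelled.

93 along HQ → E5 → T6 → N9 → U3 → G2 → HQ.

At HQ the remaining stops are E5 19, G2 22, N9 29, T6 31, U3 34; go to E5.
At E5 the remaining stops are T6 15, G2 17, N9 24, U3 27; go to T6.
At T6 the remaining stops are N9 20, U3 25, G2 26; go to N9.
At N9 the remaining stops are U3 5, G2 7; go to U3.
At U3 the remaining stops are G2 12; go to G2.
Return G2→HQ: 22.
Total = 19 + 15 + 20 + 5 + 12 + 22 = 93.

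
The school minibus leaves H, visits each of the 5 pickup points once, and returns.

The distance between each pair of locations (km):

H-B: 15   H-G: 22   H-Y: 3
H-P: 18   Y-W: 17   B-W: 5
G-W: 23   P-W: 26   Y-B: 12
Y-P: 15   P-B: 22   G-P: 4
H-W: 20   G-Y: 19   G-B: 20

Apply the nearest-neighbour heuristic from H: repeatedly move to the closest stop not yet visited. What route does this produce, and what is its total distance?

Nearest-neighbour total = 65 km; route H → Y → B → W → G → P → H.

H → [Y:3 / B:15 / P:18 / W:20 / G:22] → Y (3)
Y → [B:12 / P:15 / W:17 / G:19] → B (12)
B → [W:5 / G:20 / P:22] → W (5)
W → [G:23 / P:26] → G (23)
G → [P:4] → P (4)
Return P→H: 18.
Total = 3 + 12 + 5 + 23 + 4 + 18 = 65.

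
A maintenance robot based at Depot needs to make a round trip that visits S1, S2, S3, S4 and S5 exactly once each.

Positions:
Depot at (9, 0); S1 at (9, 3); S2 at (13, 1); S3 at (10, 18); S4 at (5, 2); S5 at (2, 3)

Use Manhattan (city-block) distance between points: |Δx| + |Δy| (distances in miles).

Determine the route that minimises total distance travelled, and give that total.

With 5 stops there are 5!/2 = 60 distinct round trips (a route and its reverse cost the same).
Depot-S1-S2-S3-S4-S5-Depot: 3+6+20+21+4+10 = 64
Depot-S1-S2-S3-S5-S4-Depot: 3+6+20+23+4+6 = 62
Depot-S1-S2-S4-S3-S5-Depot: 3+6+9+21+23+10 = 72
Depot-S1-S2-S4-S5-S3-Depot: 3+6+9+4+23+19 = 64
Depot-S1-S2-S5-S3-S4-Depot: 3+6+13+23+21+6 = 72
Depot-S1-S2-S5-S4-S3-Depot: 3+6+13+4+21+19 = 66
Depot-S1-S3-S2-S4-S5-Depot: 3+16+20+9+4+10 = 62
Depot-S1-S3-S2-S5-S4-Depot: 3+16+20+13+4+6 = 62
Depot-S1-S3-S4-S2-S5-Depot: 3+16+21+9+13+10 = 72
Depot-S1-S3-S4-S5-S2-Depot: 3+16+21+4+13+5 = 62
Depot-S1-S3-S5-S2-S4-Depot: 3+16+23+13+9+6 = 70
Depot-S1-S3-S5-S4-S2-Depot: 3+16+23+4+9+5 = 60
Depot-S1-S4-S2-S3-S5-Depot: 3+5+9+20+23+10 = 70
Depot-S1-S4-S2-S5-S3-Depot: 3+5+9+13+23+19 = 72
… (46 more)
Depot-S2-S3-S1-S5-S4-Depot: 5+20+16+7+4+6 = 58  ← best
The minimum is 58.
One optimal route: Depot → S2 → S3 → S1 → S5 → S4 → Depot (or its reverse).

Minimum total distance: 58 miles.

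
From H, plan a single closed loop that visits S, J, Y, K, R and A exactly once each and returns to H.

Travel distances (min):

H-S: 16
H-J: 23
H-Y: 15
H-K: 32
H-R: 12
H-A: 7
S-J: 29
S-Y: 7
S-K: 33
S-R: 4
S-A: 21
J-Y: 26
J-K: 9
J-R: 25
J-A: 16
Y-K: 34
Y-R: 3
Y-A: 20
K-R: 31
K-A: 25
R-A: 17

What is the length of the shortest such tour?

There are 360 distinct closed tours to check (reversals are equivalent).
H - S - J - Y - K - R - A - H: 16+29+26+34+31+17+7 = 160
H - S - J - Y - K - A - R - H: 16+29+26+34+25+17+12 = 159
H - S - J - Y - R - K - A - H: 16+29+26+3+31+25+7 = 137
H - S - J - Y - R - A - K - H: 16+29+26+3+17+25+32 = 148
H - S - J - Y - A - K - R - H: 16+29+26+20+25+31+12 = 159
H - S - J - Y - A - R - K - H: 16+29+26+20+17+31+32 = 171
H - S - J - K - Y - R - A - H: 16+29+9+34+3+17+7 = 115
H - S - J - K - Y - A - R - H: 16+29+9+34+20+17+12 = 137
… (352 more)
H - Y - R - S - K - J - A - H: 15+3+4+33+9+16+7 = 87  ← best
The minimum is 87.
One optimal route: H → Y → R → S → K → J → A → H (or its reverse).

87 min — the shortest possible round trip.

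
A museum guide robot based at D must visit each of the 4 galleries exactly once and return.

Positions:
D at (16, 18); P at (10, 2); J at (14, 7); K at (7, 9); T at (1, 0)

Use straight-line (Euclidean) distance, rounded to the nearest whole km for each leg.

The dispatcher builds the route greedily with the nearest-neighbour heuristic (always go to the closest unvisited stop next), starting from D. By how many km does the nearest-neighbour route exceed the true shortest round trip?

Excess over optimum: 9 km.

D: J=11, K=13, P=17, T=23 ⇒ J
J: P=6, K=7, T=15 ⇒ P
P: K=8, T=9 ⇒ K
K: T=11 ⇒ T
NN route D → J → P → K → T → D costs 59.
Optimal: D → J → P → T → K → D costs 50 (by enumerating all 12 distinct tours).
Excess = 59 − 50 = 9.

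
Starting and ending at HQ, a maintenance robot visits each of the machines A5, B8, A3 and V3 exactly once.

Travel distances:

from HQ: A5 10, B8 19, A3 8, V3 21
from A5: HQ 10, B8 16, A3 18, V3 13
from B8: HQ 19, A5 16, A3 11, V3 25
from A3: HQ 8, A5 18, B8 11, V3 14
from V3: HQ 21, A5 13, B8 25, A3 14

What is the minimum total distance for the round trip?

HQ-A5-B8-A3-V3-HQ: 10+16+11+14+21 = 72
HQ-A5-B8-V3-A3-HQ: 10+16+25+14+8 = 73
HQ-A5-A3-B8-V3-HQ: 10+18+11+25+21 = 85
HQ-A5-A3-V3-B8-HQ: 10+18+14+25+19 = 86
HQ-A5-V3-B8-A3-HQ: 10+13+25+11+8 = 67
HQ-A5-V3-A3-B8-HQ: 10+13+14+11+19 = 67
HQ-B8-A5-A3-V3-HQ: 19+16+18+14+21 = 88
HQ-B8-A5-V3-A3-HQ: 19+16+13+14+8 = 70
HQ-B8-A3-A5-V3-HQ: 19+11+18+13+21 = 82
HQ-B8-V3-A5-A3-HQ: 19+25+13+18+8 = 83
HQ-A3-A5-B8-V3-HQ: 8+18+16+25+21 = 88
HQ-A3-B8-A5-V3-HQ: 8+11+16+13+21 = 69
The minimum is 67.
One optimal route: HQ → A5 → V3 → B8 → A3 → HQ (or its reverse).

67 — the shortest possible round trip.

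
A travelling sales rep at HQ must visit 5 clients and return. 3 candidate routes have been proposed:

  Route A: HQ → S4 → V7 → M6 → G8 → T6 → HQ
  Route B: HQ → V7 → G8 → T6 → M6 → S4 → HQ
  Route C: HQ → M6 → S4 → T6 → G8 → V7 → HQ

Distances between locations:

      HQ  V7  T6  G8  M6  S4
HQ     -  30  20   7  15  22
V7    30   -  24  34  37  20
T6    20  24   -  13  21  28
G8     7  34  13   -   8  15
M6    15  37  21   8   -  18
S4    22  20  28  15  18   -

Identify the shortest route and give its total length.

Route A: 22 + 20 + 37 + 8 + 13 + 20 = 120
Route B: 30 + 34 + 13 + 21 + 18 + 22 = 138
Route C: 15 + 18 + 28 + 13 + 34 + 30 = 138

Shortest is Route A, total 120.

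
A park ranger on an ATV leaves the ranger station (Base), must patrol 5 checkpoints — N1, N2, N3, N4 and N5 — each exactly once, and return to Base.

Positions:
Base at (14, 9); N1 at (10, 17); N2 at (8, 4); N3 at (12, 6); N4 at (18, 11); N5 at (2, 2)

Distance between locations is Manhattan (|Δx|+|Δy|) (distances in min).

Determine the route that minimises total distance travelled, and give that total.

62 min — the shortest possible round trip.

There are 60 distinct closed tours to check (reversals are equivalent).
Base - N1 - N2 - N3 - N4 - N5 - Base: 12+15+6+11+25+19 = 88
Base - N1 - N2 - N3 - N5 - N4 - Base: 12+15+6+14+25+6 = 78
Base - N1 - N2 - N4 - N3 - N5 - Base: 12+15+17+11+14+19 = 88
Base - N1 - N2 - N4 - N5 - N3 - Base: 12+15+17+25+14+5 = 88
Base - N1 - N2 - N5 - N3 - N4 - Base: 12+15+8+14+11+6 = 66
Base - N1 - N2 - N5 - N4 - N3 - Base: 12+15+8+25+11+5 = 76
Base - N1 - N3 - N2 - N4 - N5 - Base: 12+13+6+17+25+19 = 92
Base - N1 - N3 - N2 - N5 - N4 - Base: 12+13+6+8+25+6 = 70
Base - N1 - N3 - N4 - N2 - N5 - Base: 12+13+11+17+8+19 = 80
Base - N1 - N3 - N4 - N5 - N2 - Base: 12+13+11+25+8+11 = 80
Base - N1 - N3 - N5 - N2 - N4 - Base: 12+13+14+8+17+6 = 70
Base - N1 - N3 - N5 - N4 - N2 - Base: 12+13+14+25+17+11 = 92
Base - N1 - N4 - N2 - N3 - N5 - Base: 12+14+17+6+14+19 = 82
Base - N1 - N4 - N2 - N5 - N3 - Base: 12+14+17+8+14+5 = 70
… (46 more)
Base - N3 - N2 - N5 - N1 - N4 - Base: 5+6+8+23+14+6 = 62  ← best
The minimum is 62.
One optimal route: Base → N3 → N2 → N5 → N1 → N4 → Base (or its reverse).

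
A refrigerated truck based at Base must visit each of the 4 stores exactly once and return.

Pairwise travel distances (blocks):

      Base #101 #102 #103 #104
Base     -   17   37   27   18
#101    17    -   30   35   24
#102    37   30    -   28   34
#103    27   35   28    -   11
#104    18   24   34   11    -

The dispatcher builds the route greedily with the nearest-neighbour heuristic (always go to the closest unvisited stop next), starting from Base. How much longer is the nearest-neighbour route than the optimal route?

From Base: #101=17, #104=18, #103=27, #102=37 → choose #101 (17).
From #101: #104=24, #102=30, #103=35 → choose #104 (24).
From #104: #103=11, #102=34 → choose #103 (11).
From #103: #102=28 → choose #102 (28).
NN route Base → #101 → #104 → #103 → #102 → Base costs 117.
Optimal: Base → #101 → #102 → #103 → #104 → Base costs 104 (by enumerating all 12 distinct tours).
Excess = 117 − 104 = 13.

13 blocks longer than the optimal tour.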